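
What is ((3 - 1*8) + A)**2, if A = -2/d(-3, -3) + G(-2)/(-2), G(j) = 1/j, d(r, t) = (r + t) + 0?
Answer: 2809/144 ≈ 19.507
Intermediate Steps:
d(r, t) = r + t
G(j) = 1/j
A = 7/12 (A = -2/(-3 - 3) + 1/(-2*(-2)) = -2/(-6) - 1/2*(-1/2) = -2*(-1/6) + 1/4 = 1/3 + 1/4 = 7/12 ≈ 0.58333)
((3 - 1*8) + A)**2 = ((3 - 1*8) + 7/12)**2 = ((3 - 8) + 7/12)**2 = (-5 + 7/12)**2 = (-53/12)**2 = 2809/144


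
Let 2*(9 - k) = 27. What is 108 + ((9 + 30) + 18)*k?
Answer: -297/2 ≈ -148.50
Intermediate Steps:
k = -9/2 (k = 9 - ½*27 = 9 - 27/2 = -9/2 ≈ -4.5000)
108 + ((9 + 30) + 18)*k = 108 + ((9 + 30) + 18)*(-9/2) = 108 + (39 + 18)*(-9/2) = 108 + 57*(-9/2) = 108 - 513/2 = -297/2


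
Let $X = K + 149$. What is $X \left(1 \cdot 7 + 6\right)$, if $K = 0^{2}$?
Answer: $1937$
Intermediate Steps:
$K = 0$
$X = 149$ ($X = 0 + 149 = 149$)
$X \left(1 \cdot 7 + 6\right) = 149 \left(1 \cdot 7 + 6\right) = 149 \left(7 + 6\right) = 149 \cdot 13 = 1937$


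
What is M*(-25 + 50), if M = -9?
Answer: -225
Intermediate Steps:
M*(-25 + 50) = -9*(-25 + 50) = -9*25 = -225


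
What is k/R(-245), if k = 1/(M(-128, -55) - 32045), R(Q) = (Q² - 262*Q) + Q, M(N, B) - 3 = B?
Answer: -1/3979065090 ≈ -2.5132e-10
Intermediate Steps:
M(N, B) = 3 + B
R(Q) = Q² - 261*Q
k = -1/32097 (k = 1/((3 - 55) - 32045) = 1/(-52 - 32045) = 1/(-32097) = -1/32097 ≈ -3.1156e-5)
k/R(-245) = -(-1/(245*(-261 - 245)))/32097 = -1/(32097*((-245*(-506)))) = -1/32097/123970 = -1/32097*1/123970 = -1/3979065090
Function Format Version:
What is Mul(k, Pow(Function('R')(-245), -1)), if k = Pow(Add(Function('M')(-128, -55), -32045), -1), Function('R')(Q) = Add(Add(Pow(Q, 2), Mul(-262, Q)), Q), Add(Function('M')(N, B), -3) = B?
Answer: Rational(-1, 3979065090) ≈ -2.5132e-10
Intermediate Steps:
Function('M')(N, B) = Add(3, B)
Function('R')(Q) = Add(Pow(Q, 2), Mul(-261, Q))
k = Rational(-1, 32097) (k = Pow(Add(Add(3, -55), -32045), -1) = Pow(Add(-52, -32045), -1) = Pow(-32097, -1) = Rational(-1, 32097) ≈ -3.1156e-5)
Mul(k, Pow(Function('R')(-245), -1)) = Mul(Rational(-1, 32097), Pow(Mul(-245, Add(-261, -245)), -1)) = Mul(Rational(-1, 32097), Pow(Mul(-245, -506), -1)) = Mul(Rational(-1, 32097), Pow(123970, -1)) = Mul(Rational(-1, 32097), Rational(1, 123970)) = Rational(-1, 3979065090)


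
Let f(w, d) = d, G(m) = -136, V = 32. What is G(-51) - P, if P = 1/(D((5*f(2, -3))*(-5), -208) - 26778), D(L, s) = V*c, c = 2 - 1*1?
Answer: -3637455/26746 ≈ -136.00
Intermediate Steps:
c = 1 (c = 2 - 1 = 1)
D(L, s) = 32 (D(L, s) = 32*1 = 32)
P = -1/26746 (P = 1/(32 - 26778) = 1/(-26746) = -1/26746 ≈ -3.7389e-5)
G(-51) - P = -136 - 1*(-1/26746) = -136 + 1/26746 = -3637455/26746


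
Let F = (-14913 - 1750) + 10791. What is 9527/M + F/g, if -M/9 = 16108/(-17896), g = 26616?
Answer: 47260924528/40193487 ≈ 1175.8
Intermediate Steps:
M = 36243/4474 (M = -144972/(-17896) = -144972*(-1)/17896 = -9*(-4027/4474) = 36243/4474 ≈ 8.1008)
F = -5872 (F = -16663 + 10791 = -5872)
9527/M + F/g = 9527/(36243/4474) - 5872/26616 = 9527*(4474/36243) - 5872*1/26616 = 42623798/36243 - 734/3327 = 47260924528/40193487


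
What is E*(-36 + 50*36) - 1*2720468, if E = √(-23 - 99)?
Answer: -2720468 + 1764*I*√122 ≈ -2.7205e+6 + 19484.0*I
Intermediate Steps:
E = I*√122 (E = √(-122) = I*√122 ≈ 11.045*I)
E*(-36 + 50*36) - 1*2720468 = (I*√122)*(-36 + 50*36) - 1*2720468 = (I*√122)*(-36 + 1800) - 2720468 = (I*√122)*1764 - 2720468 = 1764*I*√122 - 2720468 = -2720468 + 1764*I*√122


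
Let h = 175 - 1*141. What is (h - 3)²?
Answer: 961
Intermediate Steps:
h = 34 (h = 175 - 141 = 34)
(h - 3)² = (34 - 3)² = 31² = 961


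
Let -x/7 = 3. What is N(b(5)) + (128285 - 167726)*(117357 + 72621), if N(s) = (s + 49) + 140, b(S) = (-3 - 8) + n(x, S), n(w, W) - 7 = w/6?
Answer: -14985844233/2 ≈ -7.4929e+9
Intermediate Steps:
x = -21 (x = -7*3 = -21)
n(w, W) = 7 + w/6
b(S) = -15/2 (b(S) = (-3 - 8) + (7 + (⅙)*(-21)) = -11 + (7 - 7/2) = -11 + 7/2 = -15/2)
N(s) = 189 + s (N(s) = (49 + s) + 140 = 189 + s)
N(b(5)) + (128285 - 167726)*(117357 + 72621) = (189 - 15/2) + (128285 - 167726)*(117357 + 72621) = 363/2 - 39441*189978 = 363/2 - 7492922298 = -14985844233/2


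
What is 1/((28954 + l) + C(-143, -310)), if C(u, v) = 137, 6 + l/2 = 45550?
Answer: 1/120179 ≈ 8.3209e-6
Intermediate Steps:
l = 91088 (l = -12 + 2*45550 = -12 + 91100 = 91088)
1/((28954 + l) + C(-143, -310)) = 1/((28954 + 91088) + 137) = 1/(120042 + 137) = 1/120179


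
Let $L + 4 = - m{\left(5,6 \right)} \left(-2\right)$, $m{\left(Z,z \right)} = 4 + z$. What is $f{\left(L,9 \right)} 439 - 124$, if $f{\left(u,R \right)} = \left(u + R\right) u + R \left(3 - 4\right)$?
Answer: $171525$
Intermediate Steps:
$L = 16$ ($L = -4 + - (4 + 6) \left(-2\right) = -4 + \left(-1\right) 10 \left(-2\right) = -4 - -20 = -4 + 20 = 16$)
$f{\left(u,R \right)} = - R + u \left(R + u\right)$ ($f{\left(u,R \right)} = \left(R + u\right) u + R \left(-1\right) = u \left(R + u\right) - R = - R + u \left(R + u\right)$)
$f{\left(L,9 \right)} 439 - 124 = \left(16^{2} - 9 + 9 \cdot 16\right) 439 - 124 = \left(256 - 9 + 144\right) 439 - 124 = 391 \cdot 439 - 124 = 171649 - 124 = 171525$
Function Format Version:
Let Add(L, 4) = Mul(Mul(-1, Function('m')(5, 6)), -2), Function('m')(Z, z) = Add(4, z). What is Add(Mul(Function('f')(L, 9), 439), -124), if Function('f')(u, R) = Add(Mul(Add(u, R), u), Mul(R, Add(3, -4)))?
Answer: 171525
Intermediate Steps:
L = 16 (L = Add(-4, Mul(Mul(-1, Add(4, 6)), -2)) = Add(-4, Mul(Mul(-1, 10), -2)) = Add(-4, Mul(-10, -2)) = Add(-4, 20) = 16)
Function('f')(u, R) = Add(Mul(-1, R), Mul(u, Add(R, u))) (Function('f')(u, R) = Add(Mul(Add(R, u), u), Mul(R, -1)) = Add(Mul(u, Add(R, u)), Mul(-1, R)) = Add(Mul(-1, R), Mul(u, Add(R, u))))
Add(Mul(Function('f')(L, 9), 439), -124) = Add(Mul(Add(Pow(16, 2), Mul(-1, 9), Mul(9, 16)), 439), -124) = Add(Mul(Add(256, -9, 144), 439), -124) = Add(Mul(391, 439), -124) = Add(171649, -124) = 171525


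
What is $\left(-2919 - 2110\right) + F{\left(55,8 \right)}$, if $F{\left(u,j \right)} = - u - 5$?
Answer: $-5089$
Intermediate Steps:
$F{\left(u,j \right)} = -5 - u$
$\left(-2919 - 2110\right) + F{\left(55,8 \right)} = \left(-2919 - 2110\right) - 60 = -5029 - 60 = -5089$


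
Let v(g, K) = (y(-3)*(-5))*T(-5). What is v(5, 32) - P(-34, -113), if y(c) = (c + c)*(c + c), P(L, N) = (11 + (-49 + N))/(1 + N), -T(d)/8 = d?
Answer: -806551/112 ≈ -7201.4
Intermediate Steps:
T(d) = -8*d
P(L, N) = (-38 + N)/(1 + N)
y(c) = 4*c² (y(c) = (2*c)*(2*c) = 4*c²)
v(g, K) = -7200 (v(g, K) = ((4*(-3)²)*(-5))*(-8*(-5)) = ((4*9)*(-5))*40 = (36*(-5))*40 = -180*40 = -7200)
v(5, 32) - P(-34, -113) = -7200 - (-38 - 113)/(1 - 113) = -7200 - (-151)/(-112) = -7200 - (-1)*(-151)/112 = -7200 - 1*151/112 = -7200 - 151/112 = -806551/112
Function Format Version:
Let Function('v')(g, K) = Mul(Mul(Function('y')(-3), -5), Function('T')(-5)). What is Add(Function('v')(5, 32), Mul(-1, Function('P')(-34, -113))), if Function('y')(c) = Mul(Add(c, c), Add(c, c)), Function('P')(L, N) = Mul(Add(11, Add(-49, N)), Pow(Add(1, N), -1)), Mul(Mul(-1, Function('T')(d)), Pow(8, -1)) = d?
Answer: Rational(-806551, 112) ≈ -7201.4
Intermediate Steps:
Function('T')(d) = Mul(-8, d)
Function('P')(L, N) = Mul(Pow(Add(1, N), -1), Add(-38, N)) (Function('P')(L, N) = Mul(Add(-38, N), Pow(Add(1, N), -1)) = Mul(Pow(Add(1, N), -1), Add(-38, N)))
Function('y')(c) = Mul(4, Pow(c, 2)) (Function('y')(c) = Mul(Mul(2, c), Mul(2, c)) = Mul(4, Pow(c, 2)))
Function('v')(g, K) = -7200 (Function('v')(g, K) = Mul(Mul(Mul(4, Pow(-3, 2)), -5), Mul(-8, -5)) = Mul(Mul(Mul(4, 9), -5), 40) = Mul(Mul(36, -5), 40) = Mul(-180, 40) = -7200)
Add(Function('v')(5, 32), Mul(-1, Function('P')(-34, -113))) = Add(-7200, Mul(-1, Mul(Pow(Add(1, -113), -1), Add(-38, -113)))) = Add(-7200, Mul(-1, Mul(Pow(-112, -1), -151))) = Add(-7200, Mul(-1, Mul(Rational(-1, 112), -151))) = Add(-7200, Mul(-1, Rational(151, 112))) = Add(-7200, Rational(-151, 112)) = Rational(-806551, 112)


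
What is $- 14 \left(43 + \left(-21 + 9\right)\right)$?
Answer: $-434$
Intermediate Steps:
$- 14 \left(43 + \left(-21 + 9\right)\right) = - 14 \left(43 - 12\right) = \left(-14\right) 31 = -434$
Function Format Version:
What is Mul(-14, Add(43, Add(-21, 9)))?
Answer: -434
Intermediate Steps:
Mul(-14, Add(43, Add(-21, 9))) = Mul(-14, Add(43, -12)) = Mul(-14, 31) = -434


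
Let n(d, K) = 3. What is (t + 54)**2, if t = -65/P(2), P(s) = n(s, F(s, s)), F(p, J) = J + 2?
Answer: 9409/9 ≈ 1045.4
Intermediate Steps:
F(p, J) = 2 + J
P(s) = 3
t = -65/3 ≈ -21.667
(t + 54)**2 = (-65/3 + 54)**2 = (97/3)**2 = 9409/9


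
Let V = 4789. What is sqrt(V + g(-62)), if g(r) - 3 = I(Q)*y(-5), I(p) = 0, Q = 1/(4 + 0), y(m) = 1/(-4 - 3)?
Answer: 2*sqrt(1198) ≈ 69.224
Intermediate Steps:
y(m) = -1/7 (y(m) = 1/(-7) = -1/7)
Q = 1/4 ≈ 0.25000
g(r) = 3 (g(r) = 3 + 0*(-1/7) = 3 + 0 = 3)
sqrt(V + g(-62)) = sqrt(4789 + 3) = sqrt(4792) = 2*sqrt(1198)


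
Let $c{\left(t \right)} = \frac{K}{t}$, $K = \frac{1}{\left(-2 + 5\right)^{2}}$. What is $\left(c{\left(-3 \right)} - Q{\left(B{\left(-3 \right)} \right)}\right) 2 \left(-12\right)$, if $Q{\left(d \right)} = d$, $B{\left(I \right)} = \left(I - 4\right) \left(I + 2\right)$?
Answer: $\frac{1520}{9} \approx 168.89$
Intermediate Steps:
$B{\left(I \right)} = \left(-4 + I\right) \left(2 + I\right)$
$K = \frac{1}{9}$ ($K = \frac{1}{3^{2}} = \frac{1}{9} \approx 0.11111$)
$c{\left(t \right)} = \frac{1}{9 t}$
$\left(c{\left(-3 \right)} - Q{\left(B{\left(-3 \right)} \right)}\right) 2 \left(-12\right) = \left(\frac{1}{9 \left(-3\right)} - \left(-8 + \left(-3\right)^{2} - -6\right)\right) 2 \left(-12\right) = \left(\frac{1}{9} \left(- \frac{1}{3}\right) - \left(-8 + 9 + 6\right)\right) 2 \left(-12\right) = \left(- \frac{1}{27} - 7\right) 2 \left(-12\right) = \left(- \frac{190}{27}\right) 2 \left(-12\right) = \left(- \frac{380}{27}\right) \left(-12\right) = \frac{1520}{9}$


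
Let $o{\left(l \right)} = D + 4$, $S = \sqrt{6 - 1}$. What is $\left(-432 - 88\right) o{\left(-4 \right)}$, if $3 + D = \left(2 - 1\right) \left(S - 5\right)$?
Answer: $2080 - 520 \sqrt{5} \approx 917.24$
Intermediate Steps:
$S = \sqrt{5} \approx 2.2361$
$D = -8 + \sqrt{5}$ ($D = -3 + \left(2 - 1\right) \left(\sqrt{5} - 5\right) = -3 + 1 \left(-5 + \sqrt{5}\right) = -3 - \left(5 - \sqrt{5}\right) = -8 + \sqrt{5} \approx -5.7639$)
$o{\left(l \right)} = -4 + \sqrt{5}$ ($o{\left(l \right)} = \left(-8 + \sqrt{5}\right) + 4 = -4 + \sqrt{5}$)
$\left(-432 - 88\right) o{\left(-4 \right)} = \left(-432 - 88\right) \left(-4 + \sqrt{5}\right) = - 520 \left(-4 + \sqrt{5}\right) = 2080 - 520 \sqrt{5}$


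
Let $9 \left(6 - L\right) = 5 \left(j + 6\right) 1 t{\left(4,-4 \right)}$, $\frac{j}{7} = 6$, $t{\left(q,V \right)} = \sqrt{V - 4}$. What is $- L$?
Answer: $-6 + \frac{160 i \sqrt{2}}{3} \approx -6.0 + 75.425 i$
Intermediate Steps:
$t{\left(q,V \right)} = \sqrt{-4 + V}$
$j = 42$ ($j = 7 \cdot 6 = 42$)
$L = 6 - \frac{160 i \sqrt{2}}{3}$ ($L = 6 - \frac{5 \left(42 + 6\right) 1 \sqrt{-4 - 4}}{9} = 6 - \frac{5 \cdot 48 \cdot 1 \sqrt{-8}}{9} = 6 - \frac{240 \cdot 1 \cdot 2 i \sqrt{2}}{9} = 6 - \frac{240 \cdot 2 i \sqrt{2}}{9} = 6 - \frac{480 i \sqrt{2}}{9} = 6 - \frac{160 i \sqrt{2}}{3} \approx 6.0 - 75.425 i$)
$- L = - (6 - \frac{160 i \sqrt{2}}{3}) = -6 + \frac{160 i \sqrt{2}}{3}$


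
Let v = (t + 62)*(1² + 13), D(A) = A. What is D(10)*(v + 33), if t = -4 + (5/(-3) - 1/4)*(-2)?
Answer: 26960/3 ≈ 8986.7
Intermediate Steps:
t = -⅙ (t = -4 + (5*(-⅓) - 1*¼)*(-2) = -4 + (-5/3 - ¼)*(-2) = -4 - 23/12*(-2) = -4 + 23/6 = -⅙ ≈ -0.16667)
v = 2597/3 (v = (-⅙ + 62)*(1² + 13) = 371*(1 + 13)/6 = (371/6)*14 = 2597/3 ≈ 865.67)
D(10)*(v + 33) = 10*(2597/3 + 33) = 10*(2696/3) = 26960/3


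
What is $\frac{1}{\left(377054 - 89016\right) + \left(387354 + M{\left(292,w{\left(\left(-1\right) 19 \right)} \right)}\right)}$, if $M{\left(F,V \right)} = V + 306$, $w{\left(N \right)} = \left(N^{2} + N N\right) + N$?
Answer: $\frac{1}{676401} \approx 1.4784 \cdot 10^{-6}$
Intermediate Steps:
$w{\left(N \right)} = N + 2 N^{2}$ ($w{\left(N \right)} = \left(N^{2} + N^{2}\right) + N = 2 N^{2} + N = N + 2 N^{2}$)
$M{\left(F,V \right)} = 306 + V$
$\frac{1}{\left(377054 - 89016\right) + \left(387354 + M{\left(292,w{\left(\left(-1\right) 19 \right)} \right)}\right)} = \frac{1}{\left(377054 - 89016\right) + \left(387354 + \left(306 + \left(-1\right) 19 \left(1 + 2 \left(\left(-1\right) 19\right)\right)\right)\right)} = \frac{1}{288038 + \left(387354 - \left(-306 + 19 \left(1 + 2 \left(-19\right)\right)\right)\right)} = \frac{1}{288038 + \left(387354 - \left(-306 + 19 \left(1 - 38\right)\right)\right)} = \frac{1}{288038 + \left(387354 + \left(306 - -703\right)\right)} = \frac{1}{288038 + \left(387354 + \left(306 + 703\right)\right)} = \frac{1}{288038 + \left(387354 + 1009\right)} = \frac{1}{288038 + 388363} = \frac{1}{676401}$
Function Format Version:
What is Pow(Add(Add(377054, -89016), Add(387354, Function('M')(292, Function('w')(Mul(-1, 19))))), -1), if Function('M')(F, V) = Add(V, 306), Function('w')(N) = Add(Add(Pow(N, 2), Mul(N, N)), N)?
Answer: Rational(1, 676401) ≈ 1.4784e-6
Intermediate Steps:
Function('w')(N) = Add(N, Mul(2, Pow(N, 2))) (Function('w')(N) = Add(Add(Pow(N, 2), Pow(N, 2)), N) = Add(Mul(2, Pow(N, 2)), N) = Add(N, Mul(2, Pow(N, 2))))
Function('M')(F, V) = Add(306, V)
Pow(Add(Add(377054, -89016), Add(387354, Function('M')(292, Function('w')(Mul(-1, 19))))), -1) = Pow(Add(Add(377054, -89016), Add(387354, Add(306, Mul(Mul(-1, 19), Add(1, Mul(2, Mul(-1, 19))))))), -1) = Pow(Add(288038, Add(387354, Add(306, Mul(-19, Add(1, Mul(2, -19)))))), -1) = Pow(Add(288038, Add(387354, Add(306, Mul(-19, Add(1, -38))))), -1) = Pow(Add(288038, Add(387354, Add(306, Mul(-19, -37)))), -1) = Pow(Add(288038, Add(387354, Add(306, 703))), -1) = Pow(Add(288038, Add(387354, 1009)), -1) = Pow(Add(288038, 388363), -1) = Pow(676401, -1) = Rational(1, 676401)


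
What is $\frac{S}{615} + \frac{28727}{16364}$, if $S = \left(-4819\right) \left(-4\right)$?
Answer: $\frac{333099569}{10063860} \approx 33.099$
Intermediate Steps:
$S = 19276$
$\frac{S}{615} + \frac{28727}{16364} = \frac{19276}{615} + \frac{28727}{16364} = \frac{333099569}{10063860}$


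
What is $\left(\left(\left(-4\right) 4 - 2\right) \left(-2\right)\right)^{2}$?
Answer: $1296$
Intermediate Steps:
$\left(\left(\left(-4\right) 4 - 2\right) \left(-2\right)\right)^{2} = \left(\left(-16 - 2\right) \left(-2\right)\right)^{2} = \left(\left(-18\right) \left(-2\right)\right)^{2} = 36^{2} = 1296$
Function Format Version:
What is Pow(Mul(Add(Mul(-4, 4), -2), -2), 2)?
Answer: 1296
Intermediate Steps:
Pow(Mul(Add(Mul(-4, 4), -2), -2), 2) = Pow(Mul(Add(-16, -2), -2), 2) = Pow(Mul(-18, -2), 2) = Pow(36, 2) = 1296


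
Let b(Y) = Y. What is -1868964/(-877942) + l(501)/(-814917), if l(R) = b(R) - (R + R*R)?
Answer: 290569142655/119241643469 ≈ 2.4368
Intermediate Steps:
l(R) = -R**2 (l(R) = R - (R + R*R) = R - (R + R**2) = R + (-R - R**2) = -R**2)
-1868964/(-877942) + l(501)/(-814917) = -1868964/(-877942) - 1*501**2/(-814917) = -1868964*(-1/877942) - 1*251001*(-1/814917) = 934482/438971 - 251001*(-1/814917) = 934482/438971 + 83667/271639 = 290569142655/119241643469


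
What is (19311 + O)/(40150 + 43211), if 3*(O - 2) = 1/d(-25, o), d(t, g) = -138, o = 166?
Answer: 7995581/34511454 ≈ 0.23168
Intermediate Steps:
O = 827/414 (O = 2 + (1/3)/(-138) = 2 + (1/3)*(-1/138) = 2 - 1/414 = 827/414 ≈ 1.9976)
(19311 + O)/(40150 + 43211) = (19311 + 827/414)/(40150 + 43211) = (7995581/414)/83361 = (7995581/414)*(1/83361) = 7995581/34511454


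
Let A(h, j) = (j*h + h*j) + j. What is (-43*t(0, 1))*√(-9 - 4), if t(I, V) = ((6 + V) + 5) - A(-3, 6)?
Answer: -1806*I*√13 ≈ -6511.6*I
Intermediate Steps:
A(h, j) = j + 2*h*j (A(h, j) = (h*j + h*j) + j = 2*h*j + j = j + 2*h*j)
t(I, V) = 41 + V (t(I, V) = ((6 + V) + 5) - 6*(1 + 2*(-3)) = (11 + V) - 6*(1 - 6) = (11 + V) - 6*(-5) = (11 + V) - 1*(-30) = (11 + V) + 30 = 41 + V)
(-43*t(0, 1))*√(-9 - 4) = (-43*(41 + 1))*√(-9 - 4) = (-43*42)*√(-13) = -1806*I*√13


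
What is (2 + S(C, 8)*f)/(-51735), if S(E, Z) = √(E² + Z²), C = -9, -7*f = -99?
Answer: -2/51735 - 33*√145/120715 ≈ -0.0033305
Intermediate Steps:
f = 99/7 (f = -⅐*(-99) = 99/7 ≈ 14.143)
(2 + S(C, 8)*f)/(-51735) = (2 + √((-9)² + 8²)*(99/7))/(-51735) = (2 + √(81 + 64)*(99/7))*(-1/51735) = (2 + √145*(99/7))*(-1/51735) = (2 + 99*√145/7)*(-1/51735) = -2/51735 - 33*√145/120715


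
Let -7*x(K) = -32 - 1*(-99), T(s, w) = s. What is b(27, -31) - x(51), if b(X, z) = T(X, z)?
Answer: 256/7 ≈ 36.571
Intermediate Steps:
x(K) = -67/7 (x(K) = -(-32 - 1*(-99))/7 = -(-32 + 99)/7 = -⅐*67 = -67/7)
b(X, z) = X
b(27, -31) - x(51) = 27 - 1*(-67/7) = 27 + 67/7 = 256/7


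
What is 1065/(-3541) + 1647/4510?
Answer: 1028877/15969910 ≈ 0.064426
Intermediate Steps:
1065/(-3541) + 1647/4510 = 1065*(-1/3541) + 1647*(1/4510) = -1065/3541 + 1647/4510 = 1028877/15969910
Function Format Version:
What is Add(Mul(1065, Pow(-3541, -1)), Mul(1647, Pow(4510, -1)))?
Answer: Rational(1028877, 15969910) ≈ 0.064426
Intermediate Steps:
Add(Mul(1065, Pow(-3541, -1)), Mul(1647, Pow(4510, -1))) = Add(Mul(1065, Rational(-1, 3541)), Mul(1647, Rational(1, 4510))) = Add(Rational(-1065, 3541), Rational(1647, 4510)) = Rational(1028877, 15969910)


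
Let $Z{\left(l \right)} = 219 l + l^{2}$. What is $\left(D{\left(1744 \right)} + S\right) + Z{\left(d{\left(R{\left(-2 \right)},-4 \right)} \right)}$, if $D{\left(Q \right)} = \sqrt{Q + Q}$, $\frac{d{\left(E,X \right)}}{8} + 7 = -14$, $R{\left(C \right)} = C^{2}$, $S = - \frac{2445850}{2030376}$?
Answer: $- \frac{8699353709}{1015188} + 4 \sqrt{218} \approx -8510.1$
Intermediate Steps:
$S = - \frac{1222925}{1015188}$ ($S = \left(-2445850\right) \frac{1}{2030376} = - \frac{1222925}{1015188} \approx -1.2046$)
$d{\left(E,X \right)} = -168$ ($d{\left(E,X \right)} = -56 + 8 \left(-14\right) = -56 - 112 = -168$)
$D{\left(Q \right)} = \sqrt{2} \sqrt{Q}$ ($D{\left(Q \right)} = \sqrt{2 Q} = \sqrt{2} \sqrt{Q}$)
$Z{\left(l \right)} = l^{2} + 219 l$
$\left(D{\left(1744 \right)} + S\right) + Z{\left(d{\left(R{\left(-2 \right)},-4 \right)} \right)} = \left(\sqrt{2} \sqrt{1744} - \frac{1222925}{1015188}\right) - 168 \left(219 - 168\right) = \left(\sqrt{2} \cdot 4 \sqrt{109} - \frac{1222925}{1015188}\right) - 8568 = \left(4 \sqrt{218} - \frac{1222925}{1015188}\right) - 8568 = \left(- \frac{1222925}{1015188} + 4 \sqrt{218}\right) - 8568 = - \frac{8699353709}{1015188} + 4 \sqrt{218}$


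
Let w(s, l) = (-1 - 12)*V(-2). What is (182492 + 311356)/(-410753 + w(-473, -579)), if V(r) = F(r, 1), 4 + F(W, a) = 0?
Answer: -493848/410701 ≈ -1.2025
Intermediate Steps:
F(W, a) = -4 (F(W, a) = -4 + 0 = -4)
V(r) = -4
w(s, l) = 52 (w(s, l) = (-1 - 12)*(-4) = -13*(-4) = 52)
(182492 + 311356)/(-410753 + w(-473, -579)) = (182492 + 311356)/(-410753 + 52) = 493848/(-410701) = 493848*(-1/410701) = -493848/410701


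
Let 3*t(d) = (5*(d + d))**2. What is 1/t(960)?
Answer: 1/30720000 ≈ 3.2552e-8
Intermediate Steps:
t(d) = 100*d**2/3 (t(d) = (5*(d + d))**2/3 = (5*(2*d))**2/3 = (10*d)**2/3 = (100*d**2)/3 = 100*d**2/3)
1/t(960) = 1/((100/3)*960**2) = 1/((100/3)*921600) = 1/30720000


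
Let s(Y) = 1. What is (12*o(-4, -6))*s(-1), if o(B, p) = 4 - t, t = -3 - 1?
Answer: 96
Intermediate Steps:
t = -4
o(B, p) = 8 (o(B, p) = 4 - 1*(-4) = 4 + 4 = 8)
(12*o(-4, -6))*s(-1) = (12*8)*1 = 96*1 = 96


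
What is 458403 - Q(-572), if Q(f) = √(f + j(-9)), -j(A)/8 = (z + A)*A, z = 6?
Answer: 458403 - 2*I*√197 ≈ 4.584e+5 - 28.071*I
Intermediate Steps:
j(A) = -8*A*(6 + A) (j(A) = -8*(6 + A)*A = -8*A*(6 + A))
Q(f) = √(-216 + f) (Q(f) = √(f - 8*(-9)*(6 - 9)) = √(f - 8*(-9)*(-3)) = √(f - 216) = √(-216 + f))
458403 - Q(-572) = 458403 - √(-216 - 572) = 458403 - √(-788) = 458403 - 2*I*√197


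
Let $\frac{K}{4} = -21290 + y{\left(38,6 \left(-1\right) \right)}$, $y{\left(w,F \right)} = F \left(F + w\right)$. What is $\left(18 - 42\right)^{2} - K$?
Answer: $86504$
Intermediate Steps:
$K = -85928$ ($K = 4 \left(-21290 + 6 \left(-1\right) \left(6 \left(-1\right) + 38\right)\right) = 4 \left(-21290 - 6 \left(-6 + 38\right)\right) = 4 \left(-21290 - 192\right) = 4 \left(-21482\right) = -85928$)
$\left(18 - 42\right)^{2} - K = \left(18 - 42\right)^{2} - -85928 = \left(18 + \left(-56 + 14\right)\right)^{2} + 85928 = \left(18 - 42\right)^{2} + 85928 = \left(-24\right)^{2} + 85928 = 576 + 85928 = 86504$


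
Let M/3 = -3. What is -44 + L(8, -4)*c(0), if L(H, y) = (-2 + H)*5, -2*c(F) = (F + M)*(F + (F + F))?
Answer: -44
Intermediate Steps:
M = -9 (M = 3*(-3) = -9)
c(F) = -3*F*(-9 + F)/2 (c(F) = -(F - 9)*(F + (F + F))/2 = -(-9 + F)*(F + 2*F)/2 = -(-9 + F)*3*F/2 = -3*F*(-9 + F)/2)
L(H, y) = -10 + 5*H
-44 + L(8, -4)*c(0) = -44 + (-10 + 5*8)*((3/2)*0*(9 - 1*0)) = -44 + (-10 + 40)*((3/2)*0*(9 + 0)) = -44 + 30*((3/2)*0*9) = -44 + 30*0 = -44 + 0 = -44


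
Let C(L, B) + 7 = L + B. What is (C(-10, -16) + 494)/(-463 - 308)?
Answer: -461/771 ≈ -0.59793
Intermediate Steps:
C(L, B) = -7 + B + L (C(L, B) = -7 + (L + B) = -7 + (B + L) = -7 + B + L)
(C(-10, -16) + 494)/(-463 - 308) = ((-7 - 16 - 10) + 494)/(-463 - 308) = (-33 + 494)/(-771) = 461*(-1/771) = -461/771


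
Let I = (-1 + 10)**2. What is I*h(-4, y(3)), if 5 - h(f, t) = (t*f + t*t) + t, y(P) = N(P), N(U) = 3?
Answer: 405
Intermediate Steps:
I = 81 (I = 9**2 = 81)
y(P) = 3
h(f, t) = 5 - t - t**2 - f*t (h(f, t) = 5 - ((t*f + t*t) + t) = 5 - ((f*t + t**2) + t) = 5 - ((t**2 + f*t) + t) = 5 - (t + t**2 + f*t) = 5 + (-t - t**2 - f*t) = 5 - t - t**2 - f*t)
I*h(-4, y(3)) = 81*(5 - 1*3 - 1*3**2 - 1*(-4)*3) = 81*(5 - 3 - 1*9 + 12) = 81*(5 - 3 - 9 + 12) = 81*5 = 405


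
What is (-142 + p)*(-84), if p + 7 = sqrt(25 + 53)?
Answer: 12516 - 84*sqrt(78) ≈ 11774.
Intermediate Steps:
p = -7 + sqrt(78) (p = -7 + sqrt(25 + 53) = -7 + sqrt(78) ≈ 1.8318)
(-142 + p)*(-84) = (-142 + (-7 + sqrt(78)))*(-84) = (-149 + sqrt(78))*(-84) = 12516 - 84*sqrt(78)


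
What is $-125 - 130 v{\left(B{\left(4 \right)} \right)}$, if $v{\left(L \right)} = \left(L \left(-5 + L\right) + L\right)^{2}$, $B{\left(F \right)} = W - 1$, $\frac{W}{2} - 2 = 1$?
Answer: $-3375$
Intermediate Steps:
$W = 6$ ($W = 4 + 2 \cdot 1 = 4 + 2 = 6$)
$B{\left(F \right)} = 5$ ($B{\left(F \right)} = 6 - 1 = 5$)
$v{\left(L \right)} = \left(L + L \left(-5 + L\right)\right)^{2}$
$-125 - 130 v{\left(B{\left(4 \right)} \right)} = -125 - 130 \cdot 5^{2} \left(-4 + 5\right)^{2} = -125 - 130 \cdot 25 \cdot 1^{2} = -125 - 130 \cdot 25 \cdot 1 = -125 - 3250 = -3375$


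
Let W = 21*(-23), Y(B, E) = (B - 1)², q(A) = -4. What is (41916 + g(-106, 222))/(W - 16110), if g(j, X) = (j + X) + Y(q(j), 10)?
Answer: -14019/5531 ≈ -2.5346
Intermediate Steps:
Y(B, E) = (-1 + B)²
g(j, X) = 25 + X + j (g(j, X) = (j + X) + (-1 - 4)² = (X + j) + (-5)² = (X + j) + 25 = 25 + X + j)
W = -483
(41916 + g(-106, 222))/(W - 16110) = (41916 + (25 + 222 - 106))/(-483 - 16110) = (41916 + 141)/(-16593) = 42057*(-1/16593) = -14019/5531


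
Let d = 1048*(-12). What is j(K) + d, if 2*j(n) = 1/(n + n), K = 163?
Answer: -8199551/652 ≈ -12576.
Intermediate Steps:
j(n) = 1/(4*n) (j(n) = 1/(2*(n + n)) = 1/(2*((2*n))) = (1/(2*n))/2 = 1/(4*n))
d = -12576
j(K) + d = (¼)/163 - 12576 = (¼)*(1/163) - 12576 = 1/652 - 12576 = -8199551/652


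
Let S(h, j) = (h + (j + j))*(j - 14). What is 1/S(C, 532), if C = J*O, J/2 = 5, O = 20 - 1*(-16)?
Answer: 1/737632 ≈ 1.3557e-6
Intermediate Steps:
O = 36 (O = 20 + 16 = 36)
J = 10 (J = 2*5 = 10)
C = 360 (C = 10*36 = 360)
S(h, j) = (-14 + j)*(h + 2*j) (S(h, j) = (h + 2*j)*(-14 + j) = (-14 + j)*(h + 2*j))
1/S(C, 532) = 1/(-28*532 - 14*360 + 2*532**2 + 360*532) = 1/(-14896 - 5040 + 2*283024 + 191520) = 1/(-14896 - 5040 + 566048 + 191520) = 1/737632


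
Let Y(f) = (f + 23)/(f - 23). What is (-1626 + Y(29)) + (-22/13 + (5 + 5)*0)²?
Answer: -818536/507 ≈ -1614.5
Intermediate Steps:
Y(f) = (23 + f)/(-23 + f)
(-1626 + Y(29)) + (-22/13 + (5 + 5)*0)² = (-1626 + (23 + 29)/(-23 + 29)) + (-22/13 + (5 + 5)*0)² = (-1626 + 52/6) + (-22*1/13 + 10*0)² = (-1626 + (⅙)*52) + (-22/13 + 0)² = (-1626 + 26/3) + (-22/13)² = -4852/3 + 484/169 = -818536/507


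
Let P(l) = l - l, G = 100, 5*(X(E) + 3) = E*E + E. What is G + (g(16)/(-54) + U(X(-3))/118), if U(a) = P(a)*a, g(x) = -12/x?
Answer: 7201/72 ≈ 100.01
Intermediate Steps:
X(E) = -3 + E/5 + E²/5 (X(E) = -3 + (E*E + E)/5 = -3 + (E² + E)/5 = -3 + (E + E²)/5 = -3 + (E/5 + E²/5) = -3 + E/5 + E²/5)
P(l) = 0
U(a) = 0 (U(a) = 0*a = 0)
G + (g(16)/(-54) + U(X(-3))/118) = 100 + (-12/16/(-54) + 0/118) = 100 + (-12*1/16*(-1/54) + 0*(1/118)) = 100 + (-¾*(-1/54) + 0) = 100 + (1/72 + 0) = 100 + 1/72 = 7201/72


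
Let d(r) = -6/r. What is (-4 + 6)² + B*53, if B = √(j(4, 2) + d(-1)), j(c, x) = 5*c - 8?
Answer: 4 + 159*√2 ≈ 228.86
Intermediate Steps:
j(c, x) = -8 + 5*c
B = 3*√2 (B = √((-8 + 5*4) - 6/(-1)) = √((-8 + 20) - 6*(-1)) = √(12 + 6) = √18 = 3*√2 ≈ 4.2426)
(-4 + 6)² + B*53 = (-4 + 6)² + (3*√2)*53 = 2² + 159*√2 = 4 + 159*√2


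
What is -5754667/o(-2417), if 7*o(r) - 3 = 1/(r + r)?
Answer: -194726421946/14501 ≈ -1.3428e+7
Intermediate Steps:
o(r) = 3/7 + 1/(14*r) (o(r) = 3/7 + 1/(7*(r + r)) = 3/7 + 1/(7*((2*r))) = 3/7 + (1/(2*r))/7 = 3/7 + 1/(14*r))
-5754667/o(-2417) = -5754667*(-33838/(1 + 6*(-2417))) = -5754667*(-33838/(1 - 14502)) = -5754667/((1/14)*(-1/2417)*(-14501)) = -5754667/14501/33838 = -5754667*33838/14501 = -194726421946/14501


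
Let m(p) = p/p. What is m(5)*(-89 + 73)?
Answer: -16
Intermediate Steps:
m(p) = 1
m(5)*(-89 + 73) = 1*(-89 + 73) = 1*(-16) = -16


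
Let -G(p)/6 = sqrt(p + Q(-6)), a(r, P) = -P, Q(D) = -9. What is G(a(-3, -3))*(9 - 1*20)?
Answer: 66*I*sqrt(6) ≈ 161.67*I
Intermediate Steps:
G(p) = -6*sqrt(-9 + p) (G(p) = -6*sqrt(p - 9) = -6*sqrt(-9 + p))
G(a(-3, -3))*(9 - 1*20) = (-6*sqrt(-9 - 1*(-3)))*(9 - 1*20) = (-6*sqrt(-9 + 3))*(9 - 20) = -6*I*sqrt(6)*(-11) = 66*I*sqrt(6)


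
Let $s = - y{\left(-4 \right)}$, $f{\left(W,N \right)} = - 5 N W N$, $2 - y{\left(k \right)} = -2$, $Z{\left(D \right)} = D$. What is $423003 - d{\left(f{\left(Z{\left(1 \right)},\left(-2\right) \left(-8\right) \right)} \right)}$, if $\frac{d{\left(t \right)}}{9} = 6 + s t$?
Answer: $376869$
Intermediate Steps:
$y{\left(k \right)} = 4$ ($y{\left(k \right)} = 2 - -2 = 2 + 2 = 4$)
$f{\left(W,N \right)} = - 5 W N^{2}$ ($f{\left(W,N \right)} = - 5 N N W = - 5 W N^{2}$)
$s = -4$ ($s = \left(-1\right) 4 = -4$)
$d{\left(t \right)} = 54 - 36 t$ ($d{\left(t \right)} = 9 \left(6 - 4 t\right) = 54 - 36 t$)
$423003 - d{\left(f{\left(Z{\left(1 \right)},\left(-2\right) \left(-8\right) \right)} \right)} = 423003 - \left(54 - 36 \left(\left(-5\right) 1 \left(\left(-2\right) \left(-8\right)\right)^{2}\right)\right) = 423003 - \left(54 - 36 \left(\left(-5\right) 1 \cdot 16^{2}\right)\right) = 423003 - \left(54 - 36 \left(\left(-5\right) 1 \cdot 256\right)\right) = 423003 - \left(54 - -46080\right) = 423003 - \left(54 + 46080\right) = 423003 - 46134 = 376869$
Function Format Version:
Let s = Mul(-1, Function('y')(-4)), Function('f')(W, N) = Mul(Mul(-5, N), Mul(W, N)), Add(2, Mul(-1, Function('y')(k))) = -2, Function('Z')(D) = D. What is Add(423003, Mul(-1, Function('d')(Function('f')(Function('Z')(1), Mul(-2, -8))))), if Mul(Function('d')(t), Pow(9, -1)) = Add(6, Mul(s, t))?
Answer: 376869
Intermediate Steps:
Function('y')(k) = 4 (Function('y')(k) = Add(2, Mul(-1, -2)) = Add(2, 2) = 4)
Function('f')(W, N) = Mul(-5, W, Pow(N, 2)) (Function('f')(W, N) = Mul(Mul(-5, N), Mul(N, W)) = Mul(-5, W, Pow(N, 2)))
s = -4 (s = Mul(-1, 4) = -4)
Function('d')(t) = Add(54, Mul(-36, t)) (Function('d')(t) = Mul(9, Add(6, Mul(-4, t))) = Add(54, Mul(-36, t)))
Add(423003, Mul(-1, Function('d')(Function('f')(Function('Z')(1), Mul(-2, -8))))) = Add(423003, Mul(-1, Add(54, Mul(-36, Mul(-5, 1, Pow(Mul(-2, -8), 2)))))) = Add(423003, Mul(-1, Add(54, Mul(-36, Mul(-5, 1, Pow(16, 2)))))) = Add(423003, Mul(-1, Add(54, Mul(-36, Mul(-5, 1, 256))))) = Add(423003, Mul(-1, Add(54, Mul(-36, -1280)))) = Add(423003, Mul(-1, Add(54, 46080))) = Add(423003, Mul(-1, 46134)) = Add(423003, -46134) = 376869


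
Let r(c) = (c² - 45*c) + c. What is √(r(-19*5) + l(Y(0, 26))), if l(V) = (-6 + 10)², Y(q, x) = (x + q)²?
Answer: 3*√1469 ≈ 114.98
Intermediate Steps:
r(c) = c² - 44*c
Y(q, x) = (q + x)²
l(V) = 16 (l(V) = 4² = 16)
√(r(-19*5) + l(Y(0, 26))) = √((-19*5)*(-44 - 19*5) + 16) = √(-95*(-44 - 95) + 16) = √(-95*(-139) + 16) = √(13205 + 16) = √13221 = 3*√1469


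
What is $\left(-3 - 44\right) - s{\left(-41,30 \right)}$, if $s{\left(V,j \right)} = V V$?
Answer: $-1728$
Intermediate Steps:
$s{\left(V,j \right)} = V^{2}$
$\left(-3 - 44\right) - s{\left(-41,30 \right)} = \left(-3 - 44\right) - \left(-41\right)^{2} = \left(-3 - 44\right) - 1681 = -47 - 1681 = -1728$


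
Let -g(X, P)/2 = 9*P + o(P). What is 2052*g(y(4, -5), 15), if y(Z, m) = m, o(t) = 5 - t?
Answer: -513000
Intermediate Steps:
g(X, P) = -10 - 16*P (g(X, P) = -2*(9*P + (5 - P)) = -2*(5 + 8*P) = -10 - 16*P)
2052*g(y(4, -5), 15) = 2052*(-10 - 16*15) = 2052*(-10 - 240) = 2052*(-250) = -513000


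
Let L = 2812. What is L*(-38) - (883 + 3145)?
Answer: -110884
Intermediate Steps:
L*(-38) - (883 + 3145) = 2812*(-38) - (883 + 3145) = -106856 - 1*4028 = -106856 - 4028 = -110884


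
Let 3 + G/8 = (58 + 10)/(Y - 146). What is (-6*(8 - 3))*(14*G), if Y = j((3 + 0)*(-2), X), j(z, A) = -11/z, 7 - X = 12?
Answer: 2018016/173 ≈ 11665.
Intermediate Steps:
X = -5 (X = 7 - 1*12 = 7 - 12 = -5)
Y = 11/6 (Y = -11*(-1/(2*(3 + 0))) = -11/(3*(-2)) = -11/(-6) = -11*(-⅙) = 11/6 ≈ 1.8333)
G = -24024/865 (G = -24 + 8*((58 + 10)/(11/6 - 146)) = -24 + 8*(68/(-865/6)) = -24 + 8*(68*(-6/865)) = -24 + 8*(-408/865) = -24 - 3264/865 = -24024/865 ≈ -27.773)
(-6*(8 - 3))*(14*G) = (-6*(8 - 3))*(14*(-24024/865)) = -6*5*(-336336/865) = -30*(-336336/865) = 2018016/173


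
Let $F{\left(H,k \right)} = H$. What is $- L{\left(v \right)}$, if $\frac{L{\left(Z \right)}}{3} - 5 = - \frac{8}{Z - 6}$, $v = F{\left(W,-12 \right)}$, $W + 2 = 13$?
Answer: $- \frac{51}{5} \approx -10.2$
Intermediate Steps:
$W = 11$ ($W = -2 + 13 = 11$)
$v = 11$
$L{\left(Z \right)} = 15 - \frac{24}{-6 + Z}$ ($L{\left(Z \right)} = 15 + 3 \left(- \frac{8}{Z - 6}\right) = 15 + 3 \left(- \frac{8}{-6 + Z}\right) = 15 - \frac{24}{-6 + Z}$)
$- L{\left(v \right)} = - \frac{3 \left(-38 + 5 \cdot 11\right)}{-6 + 11} = - \frac{3 \left(-38 + 55\right)}{5} = - \frac{3 \cdot 17}{5} = \left(-1\right) \frac{51}{5} = - \frac{51}{5}$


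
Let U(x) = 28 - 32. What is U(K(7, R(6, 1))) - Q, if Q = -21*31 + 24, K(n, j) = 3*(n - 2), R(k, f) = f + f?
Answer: 623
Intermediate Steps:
R(k, f) = 2*f
K(n, j) = -6 + 3*n (K(n, j) = 3*(-2 + n) = -6 + 3*n)
Q = -627 (Q = -651 + 24 = -627)
U(x) = -4
U(K(7, R(6, 1))) - Q = -4 - 1*(-627) = -4 + 627 = 623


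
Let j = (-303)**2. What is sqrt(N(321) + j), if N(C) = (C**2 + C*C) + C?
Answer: 2*sqrt(74553) ≈ 546.09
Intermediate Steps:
j = 91809
N(C) = C + 2*C**2 (N(C) = (C**2 + C**2) + C = 2*C**2 + C = C + 2*C**2)
sqrt(N(321) + j) = sqrt(321*(1 + 2*321) + 91809) = sqrt(321*(1 + 642) + 91809) = sqrt(321*643 + 91809) = sqrt(206403 + 91809) = sqrt(298212) = 2*sqrt(74553)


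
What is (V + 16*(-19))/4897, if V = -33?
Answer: -337/4897 ≈ -0.068818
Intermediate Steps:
(V + 16*(-19))/4897 = (-33 + 16*(-19))/4897 = (-33 - 304)*(1/4897) = -337*1/4897 = -337/4897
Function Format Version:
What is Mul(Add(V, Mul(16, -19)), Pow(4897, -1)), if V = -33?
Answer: Rational(-337, 4897) ≈ -0.068818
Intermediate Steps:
Mul(Add(V, Mul(16, -19)), Pow(4897, -1)) = Mul(Add(-33, Mul(16, -19)), Pow(4897, -1)) = Mul(Add(-33, -304), Rational(1, 4897)) = Mul(-337, Rational(1, 4897)) = Rational(-337, 4897)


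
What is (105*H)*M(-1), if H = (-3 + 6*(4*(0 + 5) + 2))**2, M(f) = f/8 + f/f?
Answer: 12231135/8 ≈ 1.5289e+6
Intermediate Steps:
M(f) = 1 + f/8 (M(f) = f*(1/8) + 1 = f/8 + 1 = 1 + f/8)
H = 16641 (H = (-3 + 6*(4*5 + 2))**2 = (-3 + 6*(20 + 2))**2 = (-3 + 6*22)**2 = (-3 + 132)**2 = 129**2 = 16641)
(105*H)*M(-1) = (105*16641)*(1 + (1/8)*(-1)) = 1747305*(1 - 1/8) = 1747305*(7/8) = 12231135/8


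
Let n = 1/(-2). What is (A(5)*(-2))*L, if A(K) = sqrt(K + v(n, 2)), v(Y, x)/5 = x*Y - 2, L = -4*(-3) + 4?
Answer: -32*I*sqrt(10) ≈ -101.19*I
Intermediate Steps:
n = -1/2 ≈ -0.50000
L = 16 (L = 12 + 4 = 16)
v(Y, x) = -10 + 5*Y*x (v(Y, x) = 5*(x*Y - 2) = 5*(Y*x - 2) = 5*(-2 + Y*x) = -10 + 5*Y*x)
A(K) = sqrt(-15 + K) (A(K) = sqrt(K + (-10 + 5*(-1/2)*2)) = sqrt(K + (-10 - 5)) = sqrt(K - 15) = sqrt(-15 + K))
(A(5)*(-2))*L = (sqrt(-15 + 5)*(-2))*16 = (sqrt(-10)*(-2))*16 = ((I*sqrt(10))*(-2))*16 = -2*I*sqrt(10)*16 = -32*I*sqrt(10)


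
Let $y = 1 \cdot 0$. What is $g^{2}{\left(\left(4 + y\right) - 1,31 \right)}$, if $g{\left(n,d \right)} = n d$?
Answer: $8649$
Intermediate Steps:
$y = 0$
$g{\left(n,d \right)} = d n$
$g^{2}{\left(\left(4 + y\right) - 1,31 \right)} = \left(31 \left(\left(4 + 0\right) - 1\right)\right)^{2} = \left(31 \left(4 - 1\right)\right)^{2} = \left(31 \cdot 3\right)^{2} = 93^{2} = 8649$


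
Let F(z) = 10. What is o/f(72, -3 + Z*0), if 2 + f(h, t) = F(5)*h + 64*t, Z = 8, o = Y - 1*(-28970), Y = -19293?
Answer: 9677/526 ≈ 18.397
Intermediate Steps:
o = 9677 (o = -19293 - 1*(-28970) = -19293 + 28970 = 9677)
f(h, t) = -2 + 10*h + 64*t (f(h, t) = -2 + (10*h + 64*t) = -2 + 10*h + 64*t)
o/f(72, -3 + Z*0) = 9677/(-2 + 10*72 + 64*(-3 + 8*0)) = 9677/(-2 + 720 + 64*(-3 + 0)) = 9677/(-2 + 720 + 64*(-3)) = 9677/(-2 + 720 - 192) = 9677/526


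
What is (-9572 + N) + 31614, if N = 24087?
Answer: 46129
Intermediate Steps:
(-9572 + N) + 31614 = (-9572 + 24087) + 31614 = 14515 + 31614 = 46129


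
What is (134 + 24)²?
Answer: 24964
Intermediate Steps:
(134 + 24)² = 158² = 24964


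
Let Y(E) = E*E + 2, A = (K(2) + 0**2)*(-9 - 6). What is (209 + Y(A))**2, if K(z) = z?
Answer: 1234321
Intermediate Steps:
A = -30 (A = (2 + 0**2)*(-9 - 6) = (2 + 0)*(-15) = 2*(-15) = -30)
Y(E) = 2 + E**2 (Y(E) = E**2 + 2 = 2 + E**2)
(209 + Y(A))**2 = (209 + (2 + (-30)**2))**2 = (209 + (2 + 900))**2 = (209 + 902)**2 = 1111**2 = 1234321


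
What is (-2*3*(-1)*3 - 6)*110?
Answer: 1320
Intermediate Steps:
(-2*3*(-1)*3 - 6)*110 = (-(-6)*3 - 6)*110 = (-2*(-9) - 6)*110 = (18 - 6)*110 = 12*110 = 1320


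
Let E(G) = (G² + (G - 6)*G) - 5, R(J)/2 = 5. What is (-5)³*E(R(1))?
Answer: -16875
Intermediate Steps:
R(J) = 10 (R(J) = 2*5 = 10)
E(G) = -5 + G² + G*(-6 + G) (E(G) = (G² + (-6 + G)*G) - 5 = (G² + G*(-6 + G)) - 5 = -5 + G² + G*(-6 + G))
(-5)³*E(R(1)) = (-5)³*(-5 - 6*10 + 2*10²) = -125*(-5 - 60 + 2*100) = -125*(-5 - 60 + 200) = -125*135 = -16875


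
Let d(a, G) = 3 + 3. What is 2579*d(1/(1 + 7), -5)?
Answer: 15474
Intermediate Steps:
d(a, G) = 6
2579*d(1/(1 + 7), -5) = 2579*6 = 15474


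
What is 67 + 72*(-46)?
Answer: -3245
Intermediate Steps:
67 + 72*(-46) = 67 - 3312 = -3245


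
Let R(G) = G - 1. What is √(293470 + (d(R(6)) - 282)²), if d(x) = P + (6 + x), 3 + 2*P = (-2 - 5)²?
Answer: √354974 ≈ 595.80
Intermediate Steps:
P = 23 (P = -3/2 + (-2 - 5)²/2 = -3/2 + (½)*(-7)² = -3/2 + (½)*49 = -3/2 + 49/2 = 23)
R(G) = -1 + G
d(x) = 29 + x (d(x) = 23 + (6 + x) = 29 + x)
√(293470 + (d(R(6)) - 282)²) = √(293470 + ((29 + (-1 + 6)) - 282)²) = √(293470 + ((29 + 5) - 282)²) = √(293470 + (34 - 282)²) = √(293470 + (-248)²) = √(293470 + 61504) = √354974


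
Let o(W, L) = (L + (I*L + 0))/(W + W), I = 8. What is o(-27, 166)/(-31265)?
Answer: 83/93795 ≈ 0.00088491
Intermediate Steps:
o(W, L) = 9*L/(2*W) (o(W, L) = (L + (8*L + 0))/(W + W) = (L + 8*L)/((2*W)) = (9*L)*(1/(2*W)) = 9*L/(2*W))
o(-27, 166)/(-31265) = ((9/2)*166/(-27))/(-31265) = ((9/2)*166*(-1/27))*(-1/31265) = -83/3*(-1/31265) = 83/93795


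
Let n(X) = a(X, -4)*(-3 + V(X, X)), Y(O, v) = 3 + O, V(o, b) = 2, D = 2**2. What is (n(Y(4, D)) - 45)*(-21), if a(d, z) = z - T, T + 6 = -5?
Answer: 1092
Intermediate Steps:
D = 4
T = -11 (T = -6 - 5 = -11)
a(d, z) = 11 + z (a(d, z) = z - 1*(-11) = z + 11 = 11 + z)
n(X) = -7 (n(X) = (11 - 4)*(-3 + 2) = 7*(-1) = -7)
(n(Y(4, D)) - 45)*(-21) = (-7 - 45)*(-21) = -52*(-21) = 1092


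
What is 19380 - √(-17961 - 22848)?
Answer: 19380 - I*√40809 ≈ 19380.0 - 202.01*I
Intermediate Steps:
19380 - √(-17961 - 22848) = 19380 - √(-40809) = 19380 - I*√40809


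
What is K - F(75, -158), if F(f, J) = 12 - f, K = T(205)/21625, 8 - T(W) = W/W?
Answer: 1362382/21625 ≈ 63.000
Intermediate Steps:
T(W) = 7 (T(W) = 8 - W/W = 8 - 1*1 = 8 - 1 = 7)
K = 7/21625 ≈ 0.00032370
K - F(75, -158) = 7/21625 - (12 - 1*75) = 7/21625 - (12 - 75) = 7/21625 - 1*(-63) = 7/21625 + 63 = 1362382/21625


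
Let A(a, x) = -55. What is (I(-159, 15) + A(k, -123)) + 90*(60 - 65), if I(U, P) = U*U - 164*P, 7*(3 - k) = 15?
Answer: 22316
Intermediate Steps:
k = 6/7 (k = 3 - 1/7*15 = 3 - 15/7 = 6/7 ≈ 0.85714)
I(U, P) = U**2 - 164*P
(I(-159, 15) + A(k, -123)) + 90*(60 - 65) = (((-159)**2 - 164*15) - 55) + 90*(60 - 65) = ((25281 - 2460) - 55) + 90*(-5) = (22821 - 55) - 450 = 22766 - 450 = 22316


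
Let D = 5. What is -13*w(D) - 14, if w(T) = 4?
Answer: -66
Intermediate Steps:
-13*w(D) - 14 = -13*4 - 14 = -52 - 14 = -66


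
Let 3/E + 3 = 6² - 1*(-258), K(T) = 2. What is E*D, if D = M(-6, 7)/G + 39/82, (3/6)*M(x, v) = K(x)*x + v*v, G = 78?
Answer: 4555/310206 ≈ 0.014684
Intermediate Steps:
M(x, v) = 2*v² + 4*x (M(x, v) = 2*(2*x + v*v) = 2*(2*x + v²) = 2*(v² + 2*x) = 2*v² + 4*x)
D = 4555/3198 (D = (2*7² + 4*(-6))/78 + 39/82 = (2*49 - 24)*(1/78) + 39*(1/82) = (98 - 24)*(1/78) + 39/82 = 74*(1/78) + 39/82 = 37/39 + 39/82 = 4555/3198 ≈ 1.4243)
E = 1/97 (E = 3/(-3 + (6² - 1*(-258))) = 3/(-3 + (36 + 258)) = 3/(-3 + 294) = 3/291 = 3*(1/291) = 1/97 ≈ 0.010309)
E*D = (1/97)*(4555/3198) = 4555/310206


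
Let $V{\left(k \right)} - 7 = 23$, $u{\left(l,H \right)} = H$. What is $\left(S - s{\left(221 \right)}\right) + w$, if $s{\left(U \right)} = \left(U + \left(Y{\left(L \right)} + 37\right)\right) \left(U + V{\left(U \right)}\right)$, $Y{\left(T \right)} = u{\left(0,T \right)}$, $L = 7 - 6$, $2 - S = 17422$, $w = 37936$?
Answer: $-44493$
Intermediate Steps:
$S = -17420$ ($S = 2 - 17422 = -17420$)
$L = 1$
$Y{\left(T \right)} = T$
$V{\left(k \right)} = 30$ ($V{\left(k \right)} = 7 + 23 = 30$)
$s{\left(U \right)} = \left(30 + U\right) \left(38 + U\right)$ ($s{\left(U \right)} = \left(U + \left(1 + 37\right)\right) \left(U + 30\right) = \left(U + 38\right) \left(30 + U\right) = \left(38 + U\right) \left(30 + U\right) = \left(30 + U\right) \left(38 + U\right)$)
$\left(S - s{\left(221 \right)}\right) + w = \left(-17420 - \left(1140 + 221^{2} + 68 \cdot 221\right)\right) + 37936 = \left(-17420 - \left(1140 + 48841 + 15028\right)\right) + 37936 = \left(-17420 - 65009\right) + 37936 = -82429 + 37936 = -44493$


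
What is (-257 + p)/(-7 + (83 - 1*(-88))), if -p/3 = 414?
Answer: -1499/164 ≈ -9.1402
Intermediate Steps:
p = -1242 (p = -3*414 = -1242)
(-257 + p)/(-7 + (83 - 1*(-88))) = (-257 - 1242)/(-7 + (83 - 1*(-88))) = -1499/(-7 + (83 + 88)) = -1499/(-7 + 171) = -1499/164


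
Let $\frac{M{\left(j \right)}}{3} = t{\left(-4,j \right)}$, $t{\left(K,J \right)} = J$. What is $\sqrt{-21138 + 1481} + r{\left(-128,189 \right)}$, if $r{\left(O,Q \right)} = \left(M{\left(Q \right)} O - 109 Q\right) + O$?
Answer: $-93305 + i \sqrt{19657} \approx -93305.0 + 140.2 i$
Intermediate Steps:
$M{\left(j \right)} = 3 j$
$r{\left(O,Q \right)} = O - 109 Q + 3 O Q$ ($r{\left(O,Q \right)} = \left(3 Q O - 109 Q\right) + O = \left(3 O Q - 109 Q\right) + O = \left(- 109 Q + 3 O Q\right) + O = O - 109 Q + 3 O Q$)
$\sqrt{-21138 + 1481} + r{\left(-128,189 \right)} = \sqrt{-21138 + 1481} - \left(20729 + 72576\right) = \sqrt{-19657} - 93305 = i \sqrt{19657} - 93305 = -93305 + i \sqrt{19657}$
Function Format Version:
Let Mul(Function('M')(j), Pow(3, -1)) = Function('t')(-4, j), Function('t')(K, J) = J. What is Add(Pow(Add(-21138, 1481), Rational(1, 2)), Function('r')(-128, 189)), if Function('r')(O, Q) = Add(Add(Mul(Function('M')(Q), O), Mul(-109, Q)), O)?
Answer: Add(-93305, Mul(I, Pow(19657, Rational(1, 2)))) ≈ Add(-93305., Mul(140.20, I))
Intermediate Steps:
Function('M')(j) = Mul(3, j)
Function('r')(O, Q) = Add(O, Mul(-109, Q), Mul(3, O, Q)) (Function('r')(O, Q) = Add(Add(Mul(Mul(3, Q), O), Mul(-109, Q)), O) = Add(Add(Mul(3, O, Q), Mul(-109, Q)), O) = Add(Add(Mul(-109, Q), Mul(3, O, Q)), O) = Add(O, Mul(-109, Q), Mul(3, O, Q)))
Add(Pow(Add(-21138, 1481), Rational(1, 2)), Function('r')(-128, 189)) = Add(Pow(Add(-21138, 1481), Rational(1, 2)), Add(-128, Mul(-109, 189), Mul(3, -128, 189))) = Add(Pow(-19657, Rational(1, 2)), Add(-128, -20601, -72576)) = Add(Mul(I, Pow(19657, Rational(1, 2))), -93305) = Add(-93305, Mul(I, Pow(19657, Rational(1, 2))))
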